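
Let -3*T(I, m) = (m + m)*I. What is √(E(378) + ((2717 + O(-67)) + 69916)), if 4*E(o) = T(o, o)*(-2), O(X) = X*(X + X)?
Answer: √129239 ≈ 359.50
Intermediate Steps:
T(I, m) = -2*I*m/3 (T(I, m) = -(m + m)*I/3 = -2*m*I/3 = -2*I*m/3)
O(X) = 2*X² (O(X) = X*(2*X) = 2*X²)
E(o) = o²/3 (E(o) = (-2*o*o/3*(-2))/4 = (-2*o²/3*(-2))/4 = (4*o²/3)/4 = o²/3)
√(E(378) + ((2717 + O(-67)) + 69916)) = √((⅓)*378² + ((2717 + 2*(-67)²) + 69916)) = √((⅓)*142884 + ((2717 + 2*4489) + 69916)) = √(47628 + ((2717 + 8978) + 69916)) = √(47628 + (11695 + 69916)) = √(47628 + 81611) = √129239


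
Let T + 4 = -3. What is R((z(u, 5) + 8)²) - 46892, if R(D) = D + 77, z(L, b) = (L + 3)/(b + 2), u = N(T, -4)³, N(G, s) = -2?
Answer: -2291334/49 ≈ -46762.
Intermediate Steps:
T = -7 (T = -4 - 3 = -7)
u = -8 (u = (-2)³ = -8)
z(L, b) = (3 + L)/(2 + b)
R(D) = 77 + D
R((z(u, 5) + 8)²) - 46892 = (77 + ((3 - 8)/(2 + 5) + 8)²) - 46892 = (77 + (-5/7 + 8)²) - 46892 = (77 + (51/7)²) - 46892 = (77 + 2601/49) - 46892 = 6374/49 - 46892 = -2291334/49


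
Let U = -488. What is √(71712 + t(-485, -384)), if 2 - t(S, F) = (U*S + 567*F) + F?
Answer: √53146 ≈ 230.53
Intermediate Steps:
t(S, F) = 2 - 568*F + 488*S (t(S, F) = 2 - ((-488*S + 567*F) + F) = 2 - (-488*S + 568*F) = 2 + (-568*F + 488*S) = 2 - 568*F + 488*S)
√(71712 + t(-485, -384)) = √(71712 + (2 - 568*(-384) + 488*(-485))) = √(71712 + (2 + 218112 - 236680)) = √(71712 - 18566) = √53146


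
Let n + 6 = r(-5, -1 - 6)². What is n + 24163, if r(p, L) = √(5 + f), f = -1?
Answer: 24161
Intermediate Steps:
r(p, L) = 2 (r(p, L) = √(5 - 1) = √4 = 2)
n = -2 (n = -6 + 2² = -6 + 4 = -2)
n + 24163 = -2 + 24163 = 24161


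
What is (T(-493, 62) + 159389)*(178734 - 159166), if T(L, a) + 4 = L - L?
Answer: 3118845680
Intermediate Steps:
T(L, a) = -4 (T(L, a) = -4 + (L - L) = -4 + 0 = -4)
(T(-493, 62) + 159389)*(178734 - 159166) = (-4 + 159389)*(178734 - 159166) = 159385*19568 = 3118845680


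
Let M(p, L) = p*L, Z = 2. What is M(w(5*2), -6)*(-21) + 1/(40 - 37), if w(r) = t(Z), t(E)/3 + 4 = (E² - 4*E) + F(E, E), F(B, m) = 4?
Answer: -4535/3 ≈ -1511.7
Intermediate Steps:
t(E) = -12*E + 3*E² (t(E) = -12 + 3*((E² - 4*E) + 4) = -12 + 3*(4 + E² - 4*E) = -12 + (12 - 12*E + 3*E²) = -12*E + 3*E²)
w(r) = -12 (w(r) = 3*2*(-4 + 2) = 3*2*(-2) = -12)
M(p, L) = L*p
M(w(5*2), -6)*(-21) + 1/(40 - 37) = -6*(-12)*(-21) + 1/(40 - 37) = 72*(-21) + 1/3 = -1512 + ⅓ = -4535/3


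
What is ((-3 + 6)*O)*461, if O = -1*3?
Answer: -4149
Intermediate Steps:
O = -3
((-3 + 6)*O)*461 = ((-3 + 6)*(-3))*461 = (3*(-3))*461 = -9*461 = -4149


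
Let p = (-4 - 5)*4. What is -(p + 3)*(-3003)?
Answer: -99099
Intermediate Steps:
p = -36 (p = -9*4 = -36)
-(p + 3)*(-3003) = -(-36 + 3)*(-3003) = -1*(-33)*(-3003) = 33*(-3003) = -99099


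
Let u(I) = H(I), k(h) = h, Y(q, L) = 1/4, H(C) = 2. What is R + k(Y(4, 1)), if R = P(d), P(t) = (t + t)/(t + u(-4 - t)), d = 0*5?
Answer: 1/4 ≈ 0.25000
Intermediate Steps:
Y(q, L) = 1/4
u(I) = 2
d = 0
P(t) = 2*t/(2 + t) (P(t) = (t + t)/(t + 2) = (2*t)/(2 + t) = 2*t/(2 + t))
R = 0 (R = 2*0/(2 + 0) = 2*0/2 = 2*0*(1/2) = 0)
R + k(Y(4, 1)) = 0 + 1/4 = 1/4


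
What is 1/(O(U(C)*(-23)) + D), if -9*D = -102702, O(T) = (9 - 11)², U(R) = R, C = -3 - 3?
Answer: 3/34246 ≈ 8.7601e-5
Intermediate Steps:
C = -6
O(T) = 4 (O(T) = (-2)² = 4)
D = 34234/3 (D = -⅑*(-102702) = 34234/3 ≈ 11411.)
1/(O(U(C)*(-23)) + D) = 1/(4 + 34234/3) = 1/(34246/3) = 3/34246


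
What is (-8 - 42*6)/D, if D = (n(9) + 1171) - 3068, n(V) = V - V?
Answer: 260/1897 ≈ 0.13706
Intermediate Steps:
n(V) = 0
D = -1897 (D = (0 + 1171) - 3068 = 1171 - 3068 = -1897)
(-8 - 42*6)/D = (-8 - 42*6)/(-1897) = (-8 - 252)*(-1/1897) = -260*(-1/1897) = 260/1897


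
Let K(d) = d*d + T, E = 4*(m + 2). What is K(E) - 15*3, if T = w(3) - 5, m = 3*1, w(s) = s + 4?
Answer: 357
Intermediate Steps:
w(s) = 4 + s
m = 3
T = 2 (T = (4 + 3) - 5 = 7 - 5 = 2)
E = 20 (E = 4*(3 + 2) = 4*5 = 20)
K(d) = 2 + d² (K(d) = d*d + 2 = d² + 2 = 2 + d²)
K(E) - 15*3 = (2 + 20²) - 15*3 = (2 + 400) - 45 = 402 - 45 = 357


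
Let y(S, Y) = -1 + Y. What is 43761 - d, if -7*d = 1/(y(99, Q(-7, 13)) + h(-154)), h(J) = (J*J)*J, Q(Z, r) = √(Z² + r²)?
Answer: 4086107992737502024/93373277410049 - √218/93373277410049 ≈ 43761.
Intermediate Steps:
h(J) = J³ (h(J) = J²*J = J³)
d = -1/(7*(-3652265 + √218)) (d = -1/(7*((-1 + √((-7)² + 13²)) + (-154)³)) = -1/(7*((-1 + √(49 + 169)) - 3652264)) = -1/(7*((-1 + √218) - 3652264)) = -1/(7*(-3652265 + √218)) ≈ 3.9115e-8)
43761 - d = 43761 - (3652265/93373277410049 + √218/93373277410049) = 43761 + (-3652265/93373277410049 - √218/93373277410049) = 4086107992737502024/93373277410049 - √218/93373277410049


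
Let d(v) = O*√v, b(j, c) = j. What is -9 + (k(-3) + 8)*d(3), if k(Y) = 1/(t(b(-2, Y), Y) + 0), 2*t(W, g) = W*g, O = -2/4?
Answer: -9 - 25*√3/6 ≈ -16.217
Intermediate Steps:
O = -½ (O = -2*¼ = -½ ≈ -0.50000)
d(v) = -√v/2
t(W, g) = W*g/2 (t(W, g) = (W*g)/2 = W*g/2)
k(Y) = -1/Y (k(Y) = 1/((½)*(-2)*Y + 0) = 1/(-Y + 0) = 1/(-Y) = -1/Y)
-9 + (k(-3) + 8)*d(3) = -9 + (-1/(-3) + 8)*(-√3/2) = -9 + (-1*(-⅓) + 8)*(-√3/2) = -9 + (⅓ + 8)*(-√3/2) = -9 + 25*(-√3/2)/3 = -9 - 25*√3/6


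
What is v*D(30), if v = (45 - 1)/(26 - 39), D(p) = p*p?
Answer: -39600/13 ≈ -3046.2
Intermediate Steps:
D(p) = p²
v = -44/13 (v = 44/(-13) = 44*(-1/13) = -44/13 ≈ -3.3846)
v*D(30) = -44/13*30² = -44/13*900 = -39600/13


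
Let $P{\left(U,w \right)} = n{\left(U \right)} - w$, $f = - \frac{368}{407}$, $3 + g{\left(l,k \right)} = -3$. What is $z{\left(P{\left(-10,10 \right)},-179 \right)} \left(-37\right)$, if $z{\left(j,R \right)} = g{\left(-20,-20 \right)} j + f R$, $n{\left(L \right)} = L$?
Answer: $- \frac{114712}{11} \approx -10428.0$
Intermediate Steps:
$g{\left(l,k \right)} = -6$ ($g{\left(l,k \right)} = -3 - 3 = -6$)
$f = - \frac{368}{407}$ ($f = \left(-368\right) \frac{1}{407} = - \frac{368}{407} \approx -0.90418$)
$P{\left(U,w \right)} = U - w$
$z{\left(j,R \right)} = - 6 j - \frac{368 R}{407}$
$z{\left(P{\left(-10,10 \right)},-179 \right)} \left(-37\right) = \left(- 6 \left(-10 - 10\right) - - \frac{65872}{407}\right) \left(-37\right) = \left(- 6 \left(-10 - 10\right) + \frac{65872}{407}\right) \left(-37\right) = \left(\left(-6\right) \left(-20\right) + \frac{65872}{407}\right) \left(-37\right) = \left(120 + \frac{65872}{407}\right) \left(-37\right) = \frac{114712}{407} \left(-37\right) = - \frac{114712}{11}$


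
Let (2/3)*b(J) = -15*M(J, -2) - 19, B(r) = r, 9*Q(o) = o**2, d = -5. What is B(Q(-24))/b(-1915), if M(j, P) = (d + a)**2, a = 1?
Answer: -128/777 ≈ -0.16474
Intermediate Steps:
Q(o) = o**2/9
M(j, P) = 16 (M(j, P) = (-5 + 1)**2 = (-4)**2 = 16)
b(J) = -777/2 (b(J) = 3*(-15*16 - 19)/2 = 3*(-240 - 19)/2 = (3/2)*(-259) = -777/2)
B(Q(-24))/b(-1915) = ((1/9)*(-24)**2)/(-777/2) = ((1/9)*576)*(-2/777) = 64*(-2/777) = -128/777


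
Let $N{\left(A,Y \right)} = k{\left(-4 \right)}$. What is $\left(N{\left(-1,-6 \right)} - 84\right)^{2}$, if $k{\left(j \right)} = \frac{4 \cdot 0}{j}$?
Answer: $7056$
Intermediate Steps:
$k{\left(j \right)} = 0$ ($k{\left(j \right)} = \frac{0}{j} = 0$)
$N{\left(A,Y \right)} = 0$
$\left(N{\left(-1,-6 \right)} - 84\right)^{2} = \left(0 - 84\right)^{2} = \left(-84\right)^{2} = 7056$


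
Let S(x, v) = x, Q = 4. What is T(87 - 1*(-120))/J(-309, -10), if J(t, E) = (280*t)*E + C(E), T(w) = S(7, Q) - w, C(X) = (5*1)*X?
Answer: -4/17303 ≈ -0.00023117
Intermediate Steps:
C(X) = 5*X
T(w) = 7 - w
J(t, E) = 5*E + 280*E*t (J(t, E) = (280*t)*E + 5*E = 280*E*t + 5*E = 5*E + 280*E*t)
T(87 - 1*(-120))/J(-309, -10) = (7 - (87 - 1*(-120)))/((5*(-10)*(1 + 56*(-309)))) = (7 - (87 + 120))/((5*(-10)*(1 - 17304))) = (7 - 1*207)/((5*(-10)*(-17303))) = (7 - 207)/865150 = -200*1/865150 = -4/17303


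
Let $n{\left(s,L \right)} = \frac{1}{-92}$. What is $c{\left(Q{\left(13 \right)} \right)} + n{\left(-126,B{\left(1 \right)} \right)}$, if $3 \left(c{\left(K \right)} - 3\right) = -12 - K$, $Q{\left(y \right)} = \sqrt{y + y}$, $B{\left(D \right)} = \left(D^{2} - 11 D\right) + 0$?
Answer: $- \frac{93}{92} - \frac{\sqrt{26}}{3} \approx -2.7105$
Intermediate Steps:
$B{\left(D \right)} = D^{2} - 11 D$
$Q{\left(y \right)} = \sqrt{2} \sqrt{y}$ ($Q{\left(y \right)} = \sqrt{2 y} = \sqrt{2} \sqrt{y}$)
$n{\left(s,L \right)} = - \frac{1}{92}$
$c{\left(K \right)} = -1 - \frac{K}{3}$ ($c{\left(K \right)} = 3 + \frac{-12 - K}{3} = 3 - \left(4 + \frac{K}{3}\right) = -1 - \frac{K}{3}$)
$c{\left(Q{\left(13 \right)} \right)} + n{\left(-126,B{\left(1 \right)} \right)} = \left(-1 - \frac{\sqrt{2} \sqrt{13}}{3}\right) - \frac{1}{92} = \left(-1 - \frac{\sqrt{26}}{3}\right) - \frac{1}{92} = - \frac{93}{92} - \frac{\sqrt{26}}{3}$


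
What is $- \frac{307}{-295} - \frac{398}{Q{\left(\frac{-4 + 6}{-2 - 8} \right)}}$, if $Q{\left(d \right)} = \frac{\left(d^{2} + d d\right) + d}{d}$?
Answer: $- \frac{586129}{885} \approx -662.29$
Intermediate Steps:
$Q{\left(d \right)} = \frac{d + 2 d^{2}}{d}$ ($Q{\left(d \right)} = \frac{\left(d^{2} + d^{2}\right) + d}{d} = \frac{2 d^{2} + d}{d} = \frac{d + 2 d^{2}}{d}$)
$- \frac{307}{-295} - \frac{398}{Q{\left(\frac{-4 + 6}{-2 - 8} \right)}} = - \frac{307}{-295} - \frac{398}{1 + 2 \frac{-4 + 6}{-2 - 8}} = \left(-307\right) \left(- \frac{1}{295}\right) - \frac{398}{1 + 2 \frac{2}{-10}} = \frac{307}{295} - \frac{398}{1 + 2 \cdot 2 \left(- \frac{1}{10}\right)} = \frac{307}{295} - \frac{398}{1 + 2 \left(- \frac{1}{5}\right)} = \frac{307}{295} - \frac{398}{1 - \frac{2}{5}} = \frac{307}{295} - \frac{398}{\frac{3}{5}} = \frac{307}{295} - \frac{1990}{3} = - \frac{586129}{885}$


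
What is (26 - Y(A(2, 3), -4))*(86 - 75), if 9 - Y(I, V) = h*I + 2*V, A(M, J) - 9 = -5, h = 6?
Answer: 363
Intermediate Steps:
A(M, J) = 4 (A(M, J) = 9 - 5 = 4)
Y(I, V) = 9 - 6*I - 2*V (Y(I, V) = 9 - (6*I + 2*V) = 9 - (2*V + 6*I) = 9 + (-6*I - 2*V) = 9 - 6*I - 2*V)
(26 - Y(A(2, 3), -4))*(86 - 75) = (26 - (9 - 6*4 - 2*(-4)))*(86 - 75) = (26 - (9 - 24 + 8))*11 = (26 - 1*(-7))*11 = (26 + 7)*11 = 33*11 = 363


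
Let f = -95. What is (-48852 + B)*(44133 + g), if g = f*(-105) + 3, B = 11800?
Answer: -2004920772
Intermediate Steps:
g = 9978 (g = -95*(-105) + 3 = 9975 + 3 = 9978)
(-48852 + B)*(44133 + g) = (-48852 + 11800)*(44133 + 9978) = -37052*54111 = -2004920772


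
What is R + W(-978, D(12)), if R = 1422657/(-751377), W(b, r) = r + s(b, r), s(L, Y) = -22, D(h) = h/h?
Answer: -5733858/250459 ≈ -22.893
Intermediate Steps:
D(h) = 1
W(b, r) = -22 + r (W(b, r) = r - 22 = -22 + r)
R = -474219/250459 (R = 1422657*(-1/751377) = -474219/250459 ≈ -1.8934)
R + W(-978, D(12)) = -474219/250459 + (-22 + 1) = -474219/250459 - 21 = -5733858/250459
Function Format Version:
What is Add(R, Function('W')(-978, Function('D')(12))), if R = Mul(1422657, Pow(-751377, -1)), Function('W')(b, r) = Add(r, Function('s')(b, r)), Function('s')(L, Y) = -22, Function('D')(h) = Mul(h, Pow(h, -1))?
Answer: Rational(-5733858, 250459) ≈ -22.893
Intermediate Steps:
Function('D')(h) = 1
Function('W')(b, r) = Add(-22, r) (Function('W')(b, r) = Add(r, -22) = Add(-22, r))
R = Rational(-474219, 250459) (R = Mul(1422657, Rational(-1, 751377)) = Rational(-474219, 250459) ≈ -1.8934)
Add(R, Function('W')(-978, Function('D')(12))) = Add(Rational(-474219, 250459), Add(-22, 1)) = Add(Rational(-474219, 250459), -21) = Rational(-5733858, 250459)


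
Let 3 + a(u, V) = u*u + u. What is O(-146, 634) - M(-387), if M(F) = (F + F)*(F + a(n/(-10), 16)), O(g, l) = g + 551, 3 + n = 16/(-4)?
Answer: -15026697/50 ≈ -3.0053e+5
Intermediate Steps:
n = -7 (n = -3 + 16/(-4) = -3 + 16*(-1/4) = -3 - 4 = -7)
O(g, l) = 551 + g
a(u, V) = -3 + u + u**2 (a(u, V) = -3 + (u*u + u) = -3 + (u**2 + u) = -3 + (u + u**2) = -3 + u + u**2)
M(F) = 2*F*(-181/100 + F) (M(F) = (F + F)*(F + (-3 - 7/(-10) + (-7/(-10))**2)) = (2*F)*(F + (-3 - 7*(-1/10) + (-7*(-1/10))**2)) = (2*F)*(F + (-3 + 7/10 + (7/10)**2)) = (2*F)*(F + (-3 + 7/10 + 49/100)) = (2*F)*(F - 181/100) = (2*F)*(-181/100 + F) = 2*F*(-181/100 + F))
O(-146, 634) - M(-387) = (551 - 146) - (-387)*(-181 + 100*(-387))/50 = 405 - (-387)*(-181 - 38700)/50 = 405 - (-387)*(-38881)/50 = 405 - 1*15046947/50 = 405 - 15046947/50 = -15026697/50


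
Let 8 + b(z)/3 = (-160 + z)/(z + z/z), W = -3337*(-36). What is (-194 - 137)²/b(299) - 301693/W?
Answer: -28018304959/5779116 ≈ -4848.2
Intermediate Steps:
W = 120132
b(z) = -24 + 3*(-160 + z)/(1 + z) (b(z) = -24 + 3*((-160 + z)/(z + z/z)) = -24 + 3*((-160 + z)/(z + 1)) = -24 + 3*((-160 + z)/(1 + z)) = -24 + 3*(-160 + z)/(1 + z))
(-194 - 137)²/b(299) - 301693/W = (-194 - 137)²/((21*(-24 - 1*299)/(1 + 299))) - 301693/120132 = (-331)²/((21*(-24 - 299)/300)) - 301693*1/120132 = 109561/((21*(1/300)*(-323))) - 6419/2556 = 109561/(-2261/100) - 6419/2556 = 109561*(-100/2261) - 6419/2556 = -10956100/2261 - 6419/2556 = -28018304959/5779116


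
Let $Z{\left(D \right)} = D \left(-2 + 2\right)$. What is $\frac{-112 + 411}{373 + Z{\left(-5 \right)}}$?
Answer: $\frac{299}{373} \approx 0.80161$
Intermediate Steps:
$Z{\left(D \right)} = 0$ ($Z{\left(D \right)} = D 0 = 0$)
$\frac{-112 + 411}{373 + Z{\left(-5 \right)}} = \frac{-112 + 411}{373 + 0} = \frac{299}{373}$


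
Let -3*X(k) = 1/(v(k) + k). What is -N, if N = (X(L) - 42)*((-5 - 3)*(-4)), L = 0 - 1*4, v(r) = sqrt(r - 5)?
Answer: 100672/75 - 32*I/25 ≈ 1342.3 - 1.28*I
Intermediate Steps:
v(r) = sqrt(-5 + r)
L = -4 (L = 0 - 4 = -4)
X(k) = -1/(3*(k + sqrt(-5 + k))) (X(k) = -1/(3*(sqrt(-5 + k) + k)) = -1/(3*(k + sqrt(-5 + k))))
N = -1344 - 32*(-12 - 9*I)/225 (N = (-1/(3*(-4) + 3*sqrt(-5 - 4)) - 42)*((-5 - 3)*(-4)) = (-1/(-12 + 3*sqrt(-9)) - 42)*(-8*(-4)) = (-1/(-12 + 3*(3*I)) - 42)*32 = (-1/(-12 + 9*I) - 42)*32 = (-(-12 - 9*I)/225 - 42)*32 = (-42 - (-12 - 9*I)/225)*32 = -1344 - 32*(-12 - 9*I)/225 ≈ -1342.3 + 1.28*I)
-N = -(-100672/75 + 32*I/25) = 100672/75 - 32*I/25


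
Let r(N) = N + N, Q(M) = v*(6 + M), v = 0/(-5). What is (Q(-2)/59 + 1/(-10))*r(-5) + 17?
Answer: 18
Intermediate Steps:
v = 0 (v = 0*(-⅕) = 0)
Q(M) = 0 (Q(M) = 0*(6 + M) = 0)
r(N) = 2*N
(Q(-2)/59 + 1/(-10))*r(-5) + 17 = (0/59 + 1/(-10))*(2*(-5)) + 17 = (0*(1/59) + 1*(-⅒))*(-10) + 17 = (0 - ⅒)*(-10) + 17 = -⅒*(-10) + 17 = 1 + 17 = 18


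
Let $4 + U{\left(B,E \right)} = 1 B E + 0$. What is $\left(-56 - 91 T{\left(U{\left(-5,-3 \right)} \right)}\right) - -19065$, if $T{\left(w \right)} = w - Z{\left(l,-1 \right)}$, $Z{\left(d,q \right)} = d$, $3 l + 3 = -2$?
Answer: $\frac{53569}{3} \approx 17856.0$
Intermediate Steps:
$l = - \frac{5}{3}$ ($l = -1 + \frac{1}{3} \left(-2\right) = -1 - \frac{2}{3} = - \frac{5}{3} \approx -1.6667$)
$U{\left(B,E \right)} = -4 + B E$ ($U{\left(B,E \right)} = -4 + \left(1 B E + 0\right) = -4 + \left(B E + 0\right) = -4 + B E$)
$T{\left(w \right)} = \frac{5}{3} + w$ ($T{\left(w \right)} = w - - \frac{5}{3} = w + \frac{5}{3} = \frac{5}{3} + w$)
$\left(-56 - 91 T{\left(U{\left(-5,-3 \right)} \right)}\right) - -19065 = \left(-56 - 91 \left(\frac{5}{3} - -11\right)\right) - -19065 = \left(-56 - 91 \left(\frac{5}{3} + \left(-4 + 15\right)\right)\right) + 19065 = \left(-56 - 91 \left(\frac{5}{3} + 11\right)\right) + 19065 = \left(-56 - \frac{3458}{3}\right) + 19065 = - \frac{3626}{3} + 19065 = \frac{53569}{3}$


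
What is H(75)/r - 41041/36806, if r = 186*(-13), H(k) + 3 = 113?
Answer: -670687/577902 ≈ -1.1606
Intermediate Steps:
H(k) = 110 (H(k) = -3 + 113 = 110)
r = -2418
H(75)/r - 41041/36806 = 110/(-2418) - 41041/36806 = 110*(-1/2418) - 41041*1/36806 = -55/1209 - 533/478 = -670687/577902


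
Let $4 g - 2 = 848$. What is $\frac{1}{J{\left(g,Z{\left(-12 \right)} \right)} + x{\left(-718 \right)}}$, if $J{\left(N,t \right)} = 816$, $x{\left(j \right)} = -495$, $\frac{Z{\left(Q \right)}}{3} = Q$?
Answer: $\frac{1}{321} \approx 0.0031153$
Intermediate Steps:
$g = \frac{425}{2}$ ($g = \frac{1}{2} + \frac{1}{4} \cdot 848 = \frac{1}{2} + 212 = \frac{425}{2} \approx 212.5$)
$Z{\left(Q \right)} = 3 Q$
$\frac{1}{J{\left(g,Z{\left(-12 \right)} \right)} + x{\left(-718 \right)}} = \frac{1}{816 - 495} = \frac{1}{321}$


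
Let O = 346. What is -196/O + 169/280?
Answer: 1797/48440 ≈ 0.037097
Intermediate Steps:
-196/O + 169/280 = -196/346 + 169/280 = -196*1/346 + 169*(1/280) = -98/173 + 169/280 = 1797/48440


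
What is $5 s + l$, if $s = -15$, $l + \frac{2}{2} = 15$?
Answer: $-61$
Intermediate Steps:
$l = 14$ ($l = -1 + 15 = 14$)
$5 s + l = 5 \left(-15\right) + 14 = -75 + 14 = -61$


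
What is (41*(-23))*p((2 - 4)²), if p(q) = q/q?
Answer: -943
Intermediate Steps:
p(q) = 1
(41*(-23))*p((2 - 4)²) = (41*(-23))*1 = -943*1 = -943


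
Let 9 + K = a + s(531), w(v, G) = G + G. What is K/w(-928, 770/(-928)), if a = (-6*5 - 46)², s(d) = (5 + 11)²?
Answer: -1397336/385 ≈ -3629.4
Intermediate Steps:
s(d) = 256 (s(d) = 16² = 256)
a = 5776 (a = (-30 - 46)² = (-76)² = 5776)
w(v, G) = 2*G
K = 6023 (K = -9 + (5776 + 256) = -9 + 6032 = 6023)
K/w(-928, 770/(-928)) = 6023/((2*(770/(-928)))) = 6023/((2*(770*(-1/928)))) = 6023/((2*(-385/464))) = 6023/(-385/232) = 6023*(-232/385) = -1397336/385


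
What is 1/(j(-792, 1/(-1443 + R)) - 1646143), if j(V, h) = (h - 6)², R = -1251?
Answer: -7257636/11946845390723 ≈ -6.0749e-7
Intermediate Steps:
j(V, h) = (-6 + h)²
1/(j(-792, 1/(-1443 + R)) - 1646143) = 1/((-6 + 1/(-1443 - 1251))² - 1646143) = 1/((-6 + 1/(-2694))² - 1646143) = 1/((-6 - 1/2694)² - 1646143) = 1/((-16165/2694)² - 1646143) = 1/(261307225/7257636 - 1646143) = 1/(-11946845390723/7257636) = -7257636/11946845390723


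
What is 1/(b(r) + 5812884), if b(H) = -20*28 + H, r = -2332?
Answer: 1/5809992 ≈ 1.7212e-7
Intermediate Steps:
b(H) = -560 + H
1/(b(r) + 5812884) = 1/((-560 - 2332) + 5812884) = 1/(-2892 + 5812884) = 1/5809992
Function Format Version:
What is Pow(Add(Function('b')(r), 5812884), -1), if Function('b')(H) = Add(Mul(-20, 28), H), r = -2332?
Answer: Rational(1, 5809992) ≈ 1.7212e-7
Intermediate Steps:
Function('b')(H) = Add(-560, H)
Pow(Add(Function('b')(r), 5812884), -1) = Pow(Add(Add(-560, -2332), 5812884), -1) = Pow(Add(-2892, 5812884), -1) = Pow(5809992, -1) = Rational(1, 5809992)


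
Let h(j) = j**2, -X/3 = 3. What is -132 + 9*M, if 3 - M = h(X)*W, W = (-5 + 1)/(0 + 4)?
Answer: 624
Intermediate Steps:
X = -9 (X = -3*3 = -9)
W = -1 (W = -4/4 = -4*1/4 = -1)
M = 84 (M = 3 - (-9)**2*(-1) = 3 - 81*(-1) = 3 - 1*(-81) = 3 + 81 = 84)
-132 + 9*M = -132 + 9*84 = -132 + 756 = 624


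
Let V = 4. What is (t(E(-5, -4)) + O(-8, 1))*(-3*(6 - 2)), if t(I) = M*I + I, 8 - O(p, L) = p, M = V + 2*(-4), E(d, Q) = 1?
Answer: -156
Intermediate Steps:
M = -4 (M = 4 + 2*(-4) = 4 - 8 = -4)
O(p, L) = 8 - p
t(I) = -3*I (t(I) = -4*I + I = -3*I)
(t(E(-5, -4)) + O(-8, 1))*(-3*(6 - 2)) = (-3*1 + (8 - 1*(-8)))*(-3*(6 - 2)) = (-3 + (8 + 8))*(-3*4) = (-3 + 16)*(-12) = 13*(-12) = -156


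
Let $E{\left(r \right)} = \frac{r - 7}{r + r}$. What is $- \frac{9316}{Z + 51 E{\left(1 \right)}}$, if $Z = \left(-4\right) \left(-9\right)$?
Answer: $\frac{9316}{117} \approx 79.624$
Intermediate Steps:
$Z = 36$
$E{\left(r \right)} = \frac{-7 + r}{2 r}$
$- \frac{9316}{Z + 51 E{\left(1 \right)}} = - \frac{9316}{36 + 51 \frac{-7 + 1}{2 \cdot 1}} = - \frac{9316}{36 + 51 \cdot \frac{1}{2} \cdot 1 \left(-6\right)} = - \frac{9316}{36 + 51 \left(-3\right)} = - \frac{9316}{36 - 153} = - \frac{9316}{-117} = \left(-9316\right) \left(- \frac{1}{117}\right) = \frac{9316}{117}$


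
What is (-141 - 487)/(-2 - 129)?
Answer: 628/131 ≈ 4.7939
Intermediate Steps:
(-141 - 487)/(-2 - 129) = -628/(-131) = -628*(-1/131) = 628/131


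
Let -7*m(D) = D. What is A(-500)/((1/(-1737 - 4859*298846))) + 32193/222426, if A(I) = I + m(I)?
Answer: 146147836710697039/172998 ≈ 8.4479e+11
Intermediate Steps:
m(D) = -D/7
A(I) = 6*I/7 (A(I) = I - I/7 = 6*I/7)
A(-500)/((1/(-1737 - 4859*298846))) + 32193/222426 = ((6/7)*(-500))/((1/(-1737 - 4859*298846))) + 32193/222426 = -3000/(7*((1/298846)/(-6596))) + 32193*(1/222426) = -3000/(7*((-1/6596*1/298846))) + 3577/24714 = -3000/(7*(-1/1971188216)) + 3577/24714 = -3000/7*(-1971188216) + 3577/24714 = 5913564648000/7 + 3577/24714 = 146147836710697039/172998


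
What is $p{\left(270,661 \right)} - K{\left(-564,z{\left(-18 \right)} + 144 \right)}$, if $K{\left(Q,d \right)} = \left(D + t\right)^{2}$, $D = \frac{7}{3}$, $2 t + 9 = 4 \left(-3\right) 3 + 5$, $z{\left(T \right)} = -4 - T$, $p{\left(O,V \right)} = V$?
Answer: $\frac{3140}{9} \approx 348.89$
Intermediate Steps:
$t = -20$ ($t = - \frac{9}{2} + \frac{4 \left(-3\right) 3 + 5}{2} = - \frac{9}{2} + \frac{\left(-12\right) 3 + 5}{2} = - \frac{9}{2} + \frac{-36 + 5}{2} = - \frac{9}{2} + \frac{1}{2} \left(-31\right) = - \frac{9}{2} - \frac{31}{2} = -20$)
$D = \frac{7}{3}$ ($D = 7 \cdot \frac{1}{3} = \frac{7}{3} \approx 2.3333$)
$K{\left(Q,d \right)} = \frac{2809}{9}$ ($K{\left(Q,d \right)} = \left(\frac{7}{3} - 20\right)^{2} = \left(- \frac{53}{3}\right)^{2} = \frac{2809}{9}$)
$p{\left(270,661 \right)} - K{\left(-564,z{\left(-18 \right)} + 144 \right)} = 661 - \frac{2809}{9} = \frac{3140}{9}$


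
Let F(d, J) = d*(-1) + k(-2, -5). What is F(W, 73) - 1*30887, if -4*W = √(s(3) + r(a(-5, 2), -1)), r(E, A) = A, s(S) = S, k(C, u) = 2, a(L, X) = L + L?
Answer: -30885 + √2/4 ≈ -30885.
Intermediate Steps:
a(L, X) = 2*L
W = -√2/4 (W = -√(3 - 1)/4 = -√2/4 ≈ -0.35355)
F(d, J) = 2 - d (F(d, J) = d*(-1) + 2 = -d + 2 = 2 - d)
F(W, 73) - 1*30887 = (2 - (-1)*√2/4) - 1*30887 = (2 + √2/4) - 30887 = -30885 + √2/4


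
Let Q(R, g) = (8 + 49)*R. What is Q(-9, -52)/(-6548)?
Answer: 513/6548 ≈ 0.078345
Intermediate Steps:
Q(R, g) = 57*R
Q(-9, -52)/(-6548) = (57*(-9))/(-6548) = -513*(-1/6548) = 513/6548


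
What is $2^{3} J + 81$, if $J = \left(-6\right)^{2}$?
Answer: $369$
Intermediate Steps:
$J = 36$
$2^{3} J + 81 = 2^{3} \cdot 36 + 81 = 8 \cdot 36 + 81 = 288 + 81 = 369$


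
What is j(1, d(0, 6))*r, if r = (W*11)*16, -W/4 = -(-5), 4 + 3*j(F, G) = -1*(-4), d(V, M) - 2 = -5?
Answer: 0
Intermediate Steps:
d(V, M) = -3 (d(V, M) = 2 - 5 = -3)
j(F, G) = 0 (j(F, G) = -4/3 + (-1*(-4))/3 = -4/3 + (⅓)*4 = -4/3 + 4/3 = 0)
W = -20 (W = -(-4)*(-5*1) = -(-4)*(-5) = -4*5 = -20)
r = -3520 (r = -20*11*16 = -220*16 = -3520)
j(1, d(0, 6))*r = 0*(-3520) = 0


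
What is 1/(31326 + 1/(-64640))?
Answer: 64640/2024912639 ≈ 3.1922e-5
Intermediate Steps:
1/(31326 + 1/(-64640)) = 1/(31326 - 1/64640) = 1/(2024912639/64640) = 64640/2024912639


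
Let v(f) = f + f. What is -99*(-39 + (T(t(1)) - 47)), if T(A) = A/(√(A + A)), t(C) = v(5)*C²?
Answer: 8514 - 99*√5 ≈ 8292.6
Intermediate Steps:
v(f) = 2*f
t(C) = 10*C² (t(C) = (2*5)*C² = 10*C²)
T(A) = √2*√A/2 (T(A) = A/(√(2*A)) = A/((√2*√A)) = A*(√2/(2*√A)) = √2*√A/2)
-99*(-39 + (T(t(1)) - 47)) = -99*(-39 + (√2*√(10*1²)/2 - 47)) = -99*(-39 + (√2*√(10*1)/2 - 47)) = -99*(-39 + (√2*√10/2 - 47)) = -99*(-39 + (√5 - 47)) = -99*(-39 + (-47 + √5)) = -99*(-86 + √5) = 8514 - 99*√5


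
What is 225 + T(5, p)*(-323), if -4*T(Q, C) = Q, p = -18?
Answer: 2515/4 ≈ 628.75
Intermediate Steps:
T(Q, C) = -Q/4
225 + T(5, p)*(-323) = 225 - 1/4*5*(-323) = 225 - 5/4*(-323) = 225 + 1615/4 = 2515/4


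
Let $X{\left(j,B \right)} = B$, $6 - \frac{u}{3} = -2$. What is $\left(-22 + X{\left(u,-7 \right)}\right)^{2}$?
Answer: $841$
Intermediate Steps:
$u = 24$ ($u = 18 - -6 = 18 + 6 = 24$)
$\left(-22 + X{\left(u,-7 \right)}\right)^{2} = \left(-22 - 7\right)^{2} = \left(-29\right)^{2} = 841$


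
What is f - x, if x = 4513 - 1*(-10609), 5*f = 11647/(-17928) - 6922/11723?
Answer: -15891210101237/1050849720 ≈ -15122.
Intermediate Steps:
f = -260635397/1050849720 (f = (11647/(-17928) - 6922/11723)/5 = (11647*(-1/17928) - 6922*1/11723)/5 = (-11647/17928 - 6922/11723)/5 = (1/5)*(-260635397/210169944) = -260635397/1050849720 ≈ -0.24802)
x = 15122 (x = 4513 + 10609 = 15122)
f - x = -260635397/1050849720 - 1*15122 = -260635397/1050849720 - 15122 = -15891210101237/1050849720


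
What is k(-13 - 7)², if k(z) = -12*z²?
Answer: 23040000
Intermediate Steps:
k(-13 - 7)² = (-12*(-13 - 7)²)² = (-12*(-20)²)² = (-12*400)² = (-4800)² = 23040000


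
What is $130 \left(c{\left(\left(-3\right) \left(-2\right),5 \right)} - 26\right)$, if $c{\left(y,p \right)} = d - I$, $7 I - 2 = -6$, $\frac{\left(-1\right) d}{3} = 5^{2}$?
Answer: $- \frac{91390}{7} \approx -13056.0$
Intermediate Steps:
$d = -75$ ($d = - 3 \cdot 5^{2} = \left(-3\right) 25 = -75$)
$I = - \frac{4}{7}$ ($I = \frac{2}{7} + \frac{1}{7} \left(-6\right) = \frac{2}{7} - \frac{6}{7} = - \frac{4}{7} \approx -0.57143$)
$c{\left(y,p \right)} = - \frac{521}{7}$ ($c{\left(y,p \right)} = -75 - - \frac{4}{7} = -75 + \frac{4}{7} = - \frac{521}{7}$)
$130 \left(c{\left(\left(-3\right) \left(-2\right),5 \right)} - 26\right) = 130 \left(- \frac{521}{7} - 26\right) = 130 \left(- \frac{703}{7}\right) = - \frac{91390}{7}$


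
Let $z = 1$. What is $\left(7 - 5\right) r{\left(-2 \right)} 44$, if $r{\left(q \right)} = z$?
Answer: $88$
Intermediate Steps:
$r{\left(q \right)} = 1$
$\left(7 - 5\right) r{\left(-2 \right)} 44 = \left(7 - 5\right) 1 \cdot 44 = 2 \cdot 1 \cdot 44 = 2 \cdot 44 = 88$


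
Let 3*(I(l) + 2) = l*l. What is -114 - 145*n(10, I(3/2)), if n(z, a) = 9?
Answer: -1419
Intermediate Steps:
I(l) = -2 + l²/3 (I(l) = -2 + (l*l)/3 = -2 + l²/3)
-114 - 145*n(10, I(3/2)) = -114 - 145*9 = -114 - 1305 = -1419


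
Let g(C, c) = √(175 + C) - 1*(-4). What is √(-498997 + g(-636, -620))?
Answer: √(-498993 + I*√461) ≈ 0.02 + 706.39*I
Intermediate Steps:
g(C, c) = 4 + √(175 + C) (g(C, c) = √(175 + C) + 4 = 4 + √(175 + C))
√(-498997 + g(-636, -620)) = √(-498997 + (4 + √(175 - 636))) = √(-498997 + (4 + √(-461))) = √(-498997 + (4 + I*√461)) = √(-498993 + I*√461)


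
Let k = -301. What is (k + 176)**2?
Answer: 15625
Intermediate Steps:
(k + 176)**2 = (-301 + 176)**2 = (-125)**2 = 15625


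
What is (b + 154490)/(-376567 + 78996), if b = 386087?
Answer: -540577/297571 ≈ -1.8166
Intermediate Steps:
(b + 154490)/(-376567 + 78996) = (386087 + 154490)/(-376567 + 78996) = 540577/(-297571) = 540577*(-1/297571) = -540577/297571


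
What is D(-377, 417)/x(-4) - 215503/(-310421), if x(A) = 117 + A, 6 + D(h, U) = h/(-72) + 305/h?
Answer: 647752893221/952145641512 ≈ 0.68031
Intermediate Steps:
D(h, U) = -6 + 305/h - h/72 (D(h, U) = -6 + (h/(-72) + 305/h) = -6 + (h*(-1/72) + 305/h) = -6 + (-h/72 + 305/h) = -6 + (305/h - h/72) = -6 + 305/h - h/72)
D(-377, 417)/x(-4) - 215503/(-310421) = (-6 + 305/(-377) - 1/72*(-377))/(117 - 4) - 215503/(-310421) = (-6 + 305*(-1/377) + 377/72)/113 - 215503*(-1/310421) = (-6 - 305/377 + 377/72)*(1/113) + 215503/310421 = -42695/27144*1/113 + 215503/310421 = -42695/3067272 + 215503/310421 = 647752893221/952145641512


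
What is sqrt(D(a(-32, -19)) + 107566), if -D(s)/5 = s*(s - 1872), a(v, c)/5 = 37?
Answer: sqrt(1668041) ≈ 1291.5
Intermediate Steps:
a(v, c) = 185 (a(v, c) = 5*37 = 185)
D(s) = -5*s*(-1872 + s) (D(s) = -5*s*(s - 1872) = -5*s*(-1872 + s))
sqrt(D(a(-32, -19)) + 107566) = sqrt(5*185*(1872 - 1*185) + 107566) = sqrt(5*185*(1872 - 185) + 107566) = sqrt(5*185*1687 + 107566) = sqrt(1560475 + 107566) = sqrt(1668041)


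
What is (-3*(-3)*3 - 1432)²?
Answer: 1974025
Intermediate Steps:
(-3*(-3)*3 - 1432)² = (9*3 - 1432)² = (27 - 1432)² = (-1405)² = 1974025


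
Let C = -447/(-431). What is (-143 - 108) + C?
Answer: -107734/431 ≈ -249.96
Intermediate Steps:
C = 447/431 (C = -447*(-1/431) = 447/431 ≈ 1.0371)
(-143 - 108) + C = (-143 - 108) + 447/431 = -251 + 447/431 = -107734/431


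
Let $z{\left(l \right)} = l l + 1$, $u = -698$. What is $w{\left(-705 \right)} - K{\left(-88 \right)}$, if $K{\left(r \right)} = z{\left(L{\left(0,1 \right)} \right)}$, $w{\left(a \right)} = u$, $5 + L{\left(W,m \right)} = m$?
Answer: $-715$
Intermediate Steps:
$L{\left(W,m \right)} = -5 + m$
$w{\left(a \right)} = -698$
$z{\left(l \right)} = 1 + l^{2}$ ($z{\left(l \right)} = l^{2} + 1 = 1 + l^{2}$)
$K{\left(r \right)} = 17$ ($K{\left(r \right)} = 1 + \left(-5 + 1\right)^{2} = 1 + \left(-4\right)^{2} = 1 + 16 = 17$)
$w{\left(-705 \right)} - K{\left(-88 \right)} = -698 - 17 = -715$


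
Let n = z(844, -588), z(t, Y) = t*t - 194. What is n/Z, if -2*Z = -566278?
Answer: 712142/283139 ≈ 2.5152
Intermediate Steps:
Z = 283139 (Z = -½*(-566278) = 283139)
z(t, Y) = -194 + t² (z(t, Y) = t² - 194 = -194 + t²)
n = 712142 (n = -194 + 844² = -194 + 712336 = 712142)
n/Z = 712142/283139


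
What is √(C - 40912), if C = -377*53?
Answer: I*√60893 ≈ 246.77*I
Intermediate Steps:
C = -19981
√(C - 40912) = √(-19981 - 40912) = √(-60893) = I*√60893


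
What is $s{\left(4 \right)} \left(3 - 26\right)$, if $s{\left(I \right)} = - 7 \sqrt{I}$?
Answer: $322$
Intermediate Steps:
$s{\left(4 \right)} \left(3 - 26\right) = - 7 \sqrt{4} \left(3 - 26\right) = \left(-7\right) 2 \left(-23\right) = \left(-14\right) \left(-23\right) = 322$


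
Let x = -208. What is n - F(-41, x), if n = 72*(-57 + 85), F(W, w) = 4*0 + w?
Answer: 2224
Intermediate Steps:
F(W, w) = w (F(W, w) = 0 + w = w)
n = 2016 (n = 72*28 = 2016)
n - F(-41, x) = 2016 - 1*(-208) = 2016 + 208 = 2224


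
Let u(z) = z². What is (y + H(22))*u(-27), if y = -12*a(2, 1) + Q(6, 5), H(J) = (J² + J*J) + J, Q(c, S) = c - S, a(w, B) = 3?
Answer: 696195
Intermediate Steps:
H(J) = J + 2*J² (H(J) = (J² + J²) + J = 2*J² + J = J + 2*J²)
y = -35 (y = -12*3 + (6 - 1*5) = -36 + (6 - 5) = -36 + 1 = -35)
(y + H(22))*u(-27) = (-35 + 22*(1 + 2*22))*(-27)² = (-35 + 22*(1 + 44))*729 = (-35 + 22*45)*729 = (-35 + 990)*729 = 955*729 = 696195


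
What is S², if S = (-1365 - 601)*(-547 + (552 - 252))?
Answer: 235809302404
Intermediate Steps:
S = 485602 (S = -1966*(-547 + 300) = -1966*(-247) = 485602)
S² = 485602² = 235809302404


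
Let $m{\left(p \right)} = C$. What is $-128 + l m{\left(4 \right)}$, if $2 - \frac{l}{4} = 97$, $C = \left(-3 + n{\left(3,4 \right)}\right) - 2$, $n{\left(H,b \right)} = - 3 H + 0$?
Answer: $5192$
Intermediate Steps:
$n{\left(H,b \right)} = - 3 H$
$C = -14$ ($C = \left(-3 - 9\right) - 2 = -12 - 2 = -14$)
$m{\left(p \right)} = -14$
$l = -380$ ($l = 8 - 388 = -380$)
$-128 + l m{\left(4 \right)} = -128 - -5320 = -128 + 5320 = 5192$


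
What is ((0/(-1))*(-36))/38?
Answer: 0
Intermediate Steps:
((0/(-1))*(-36))/38 = ((0*(-1))*(-36))*(1/38) = (0*(-36))*(1/38) = 0*(1/38) = 0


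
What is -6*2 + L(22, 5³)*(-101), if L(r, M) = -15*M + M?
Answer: 176738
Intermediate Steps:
L(r, M) = -14*M
-6*2 + L(22, 5³)*(-101) = -6*2 - 14*5³*(-101) = -12 - 14*125*(-101) = -12 - 1750*(-101) = -12 + 176750 = 176738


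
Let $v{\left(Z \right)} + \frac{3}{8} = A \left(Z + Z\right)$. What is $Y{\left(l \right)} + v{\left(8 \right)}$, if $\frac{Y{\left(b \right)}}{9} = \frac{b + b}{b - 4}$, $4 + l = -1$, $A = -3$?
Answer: $- \frac{307}{8} \approx -38.375$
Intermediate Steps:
$l = -5$ ($l = -4 - 1 = -5$)
$v{\left(Z \right)} = - \frac{3}{8} - 6 Z$ ($v{\left(Z \right)} = - \frac{3}{8} - 3 \left(Z + Z\right) = - \frac{3}{8} - 3 \cdot 2 Z = - \frac{3}{8} - 6 Z$)
$Y{\left(b \right)} = \frac{18 b}{-4 + b}$ ($Y{\left(b \right)} = 9 \frac{b + b}{b - 4} = 9 \frac{2 b}{-4 + b} = \frac{18 b}{-4 + b}$)
$Y{\left(l \right)} + v{\left(8 \right)} = 18 \left(-5\right) \frac{1}{-4 - 5} - \frac{387}{8} = 18 \left(-5\right) \frac{1}{-9} - \frac{387}{8} = 18 \left(-5\right) \left(- \frac{1}{9}\right) - \frac{387}{8} = 10 - \frac{387}{8} = - \frac{307}{8}$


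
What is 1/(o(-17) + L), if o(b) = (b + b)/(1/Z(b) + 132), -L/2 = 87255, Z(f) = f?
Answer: -2243/391426508 ≈ -5.7303e-6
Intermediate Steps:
L = -174510 (L = -2*87255 = -174510)
o(b) = 2*b/(132 + 1/b) (o(b) = (b + b)/(1/b + 132) = (2*b)/(132 + 1/b) = 2*b/(132 + 1/b))
1/(o(-17) + L) = 1/(2*(-17)²/(1 + 132*(-17)) - 174510) = 1/(2*289/(1 - 2244) - 174510) = 1/(2*289/(-2243) - 174510) = 1/(2*289*(-1/2243) - 174510) = 1/(-578/2243 - 174510) = 1/(-391426508/2243) = -2243/391426508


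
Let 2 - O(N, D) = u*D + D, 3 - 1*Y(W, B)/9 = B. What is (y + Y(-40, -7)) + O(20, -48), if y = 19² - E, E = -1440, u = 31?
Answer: 3429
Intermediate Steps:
Y(W, B) = 27 - 9*B
O(N, D) = 2 - 32*D (O(N, D) = 2 - (31*D + D) = 2 - 32*D)
y = 1801 (y = 19² - 1*(-1440) = 361 + 1440 = 1801)
(y + Y(-40, -7)) + O(20, -48) = (1801 + (27 - 9*(-7))) + (2 - 32*(-48)) = (1801 + (27 + 63)) + (2 + 1536) = (1801 + 90) + 1538 = 1891 + 1538 = 3429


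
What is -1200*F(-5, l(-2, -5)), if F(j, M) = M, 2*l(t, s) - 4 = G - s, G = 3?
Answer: -7200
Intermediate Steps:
l(t, s) = 7/2 - s/2 (l(t, s) = 2 + (3 - s)/2 = 2 + (3/2 - s/2) = 7/2 - s/2)
-1200*F(-5, l(-2, -5)) = -1200*(7/2 - 1/2*(-5)) = -1200*(7/2 + 5/2) = -1200*6 = -7200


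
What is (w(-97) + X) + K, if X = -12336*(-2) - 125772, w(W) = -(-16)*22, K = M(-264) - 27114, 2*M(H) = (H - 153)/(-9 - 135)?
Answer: -12274613/96 ≈ -1.2786e+5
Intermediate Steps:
M(H) = 17/32 - H/288 (M(H) = ((H - 153)/(-9 - 135))/2 = ((-153 + H)/(-144))/2 = ((-153 + H)*(-1/144))/2 = (17/16 - H/144)/2 = 17/32 - H/288)
K = -2602805/96 (K = (17/32 - 1/288*(-264)) - 27114 = (17/32 + 11/12) - 27114 = 139/96 - 27114 = -2602805/96 ≈ -27113.)
w(W) = 352 (w(W) = -16*(-22) = 352)
X = -101100 (X = 24672 - 125772 = -101100)
(w(-97) + X) + K = (352 - 101100) - 2602805/96 = -100748 - 2602805/96 = -12274613/96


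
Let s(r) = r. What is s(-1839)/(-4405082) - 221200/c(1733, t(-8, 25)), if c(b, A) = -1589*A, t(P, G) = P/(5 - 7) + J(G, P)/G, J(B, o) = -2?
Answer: 1740027845197/48997727086 ≈ 35.512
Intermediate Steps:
t(P, G) = -2/G - P/2 (t(P, G) = P/(5 - 7) - 2/G = P/(-2) - 2/G = P*(-1/2) - 2/G = -P/2 - 2/G = -2/G - P/2)
s(-1839)/(-4405082) - 221200/c(1733, t(-8, 25)) = -1839/(-4405082) - 221200*(-1/(1589*(-2/25 - 1/2*(-8)))) = -1839*(-1/4405082) - 221200*(-1/(1589*(-2*1/25 + 4))) = 1839/4405082 - 221200*(-1/(1589*(-2/25 + 4))) = 1839/4405082 - 221200/((-1589*98/25)) = 1839/4405082 - 221200/(-155722/25) = 1839/4405082 - 221200*(-25/155722) = 1839/4405082 + 395000/11123 = 1740027845197/48997727086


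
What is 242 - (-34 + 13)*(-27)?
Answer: -325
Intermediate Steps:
242 - (-34 + 13)*(-27) = 242 - (-21)*(-27) = 242 - 1*567 = 242 - 567 = -325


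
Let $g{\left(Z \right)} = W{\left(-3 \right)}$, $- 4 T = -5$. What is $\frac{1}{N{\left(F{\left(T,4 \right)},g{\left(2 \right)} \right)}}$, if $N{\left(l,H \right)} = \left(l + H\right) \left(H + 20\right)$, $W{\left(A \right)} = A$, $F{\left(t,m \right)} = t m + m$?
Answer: $\frac{1}{102} \approx 0.0098039$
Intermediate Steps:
$T = \frac{5}{4}$ ($T = \left(- \frac{1}{4}\right) \left(-5\right) = \frac{5}{4} \approx 1.25$)
$F{\left(t,m \right)} = m + m t$ ($F{\left(t,m \right)} = m t + m = m + m t$)
$g{\left(Z \right)} = -3$
$N{\left(l,H \right)} = \left(20 + H\right) \left(H + l\right)$ ($N{\left(l,H \right)} = \left(H + l\right) \left(20 + H\right) = \left(20 + H\right) \left(H + l\right)$)
$\frac{1}{N{\left(F{\left(T,4 \right)},g{\left(2 \right)} \right)}} = \frac{1}{\left(-3\right)^{2} + 20 \left(-3\right) + 20 \cdot 4 \left(1 + \frac{5}{4}\right) - 3 \cdot 4 \left(1 + \frac{5}{4}\right)} = \frac{1}{9 - 60 + 20 \cdot 4 \cdot \frac{9}{4} - 3 \cdot 4 \cdot \frac{9}{4}} = \frac{1}{9 - 60 + 20 \cdot 9 - 27} = \frac{1}{9 - 60 + 180 - 27} = \frac{1}{102}$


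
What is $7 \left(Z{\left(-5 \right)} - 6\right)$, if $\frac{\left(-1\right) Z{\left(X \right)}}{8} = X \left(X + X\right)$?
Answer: $-2842$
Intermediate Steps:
$Z{\left(X \right)} = - 16 X^{2}$ ($Z{\left(X \right)} = - 8 X \left(X + X\right) = - 8 X 2 X = - 8 \cdot 2 X^{2} = - 16 X^{2}$)
$7 \left(Z{\left(-5 \right)} - 6\right) = 7 \left(- 16 \left(-5\right)^{2} - 6\right) = 7 \left(\left(-16\right) 25 - 6\right) = 7 \left(-400 - 6\right) = 7 \left(-406\right) = -2842$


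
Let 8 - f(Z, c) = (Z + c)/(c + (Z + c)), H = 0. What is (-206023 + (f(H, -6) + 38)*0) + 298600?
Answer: 92577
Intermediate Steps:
f(Z, c) = 8 - (Z + c)/(Z + 2*c) (f(Z, c) = 8 - (Z + c)/(c + (Z + c)) = 8 - (Z + c)/(Z + 2*c))
(-206023 + (f(H, -6) + 38)*0) + 298600 = (-206023 + ((7*0 + 15*(-6))/(0 + 2*(-6)) + 38)*0) + 298600 = (-206023 + ((0 - 90)/(0 - 12) + 38)*0) + 298600 = (-206023 + (-90/(-12) + 38)*0) + 298600 = (-206023 + (-1/12*(-90) + 38)*0) + 298600 = (-206023 + (15/2 + 38)*0) + 298600 = (-206023 + (91/2)*0) + 298600 = (-206023 + 0) + 298600 = -206023 + 298600 = 92577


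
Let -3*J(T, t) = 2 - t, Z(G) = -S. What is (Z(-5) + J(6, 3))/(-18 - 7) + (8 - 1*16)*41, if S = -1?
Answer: -24604/75 ≈ -328.05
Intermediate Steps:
Z(G) = 1 (Z(G) = -1*(-1) = 1)
J(T, t) = -⅔ + t/3 (J(T, t) = -(2 - t)/3 = -⅔ + t/3)
(Z(-5) + J(6, 3))/(-18 - 7) + (8 - 1*16)*41 = (1 + (-⅔ + (⅓)*3))/(-18 - 7) + (8 - 1*16)*41 = (1 + (-⅔ + 1))/(-25) + (8 - 16)*41 = (1 + ⅓)*(-1/25) - 8*41 = (4/3)*(-1/25) - 328 = -4/75 - 328 = -24604/75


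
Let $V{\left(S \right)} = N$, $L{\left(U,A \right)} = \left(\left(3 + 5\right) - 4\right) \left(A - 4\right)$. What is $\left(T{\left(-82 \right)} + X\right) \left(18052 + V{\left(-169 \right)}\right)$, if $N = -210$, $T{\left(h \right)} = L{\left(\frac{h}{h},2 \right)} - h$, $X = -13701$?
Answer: $-243132934$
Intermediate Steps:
$L{\left(U,A \right)} = -16 + 4 A$ ($L{\left(U,A \right)} = \left(8 - 4\right) \left(-4 + A\right) = 4 \left(-4 + A\right) = -16 + 4 A$)
$T{\left(h \right)} = -8 - h$ ($T{\left(h \right)} = \left(-16 + 4 \cdot 2\right) - h = \left(-16 + 8\right) - h = -8 - h$)
$V{\left(S \right)} = -210$
$\left(T{\left(-82 \right)} + X\right) \left(18052 + V{\left(-169 \right)}\right) = \left(\left(-8 - -82\right) - 13701\right) \left(18052 - 210\right) = \left(\left(-8 + 82\right) - 13701\right) 17842 = \left(74 - 13701\right) 17842 = \left(-13627\right) 17842 = -243132934$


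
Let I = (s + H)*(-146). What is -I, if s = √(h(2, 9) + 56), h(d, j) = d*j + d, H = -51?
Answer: -7446 + 292*√19 ≈ -6173.2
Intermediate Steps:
h(d, j) = d + d*j
s = 2*√19 (s = √(2*(1 + 9) + 56) = √(2*10 + 56) = √(20 + 56) = √76 = 2*√19 ≈ 8.7178)
I = 7446 - 292*√19 (I = (2*√19 - 51)*(-146) = (-51 + 2*√19)*(-146) = 7446 - 292*√19 ≈ 6173.2)
-I = -(7446 - 292*√19) = -7446 + 292*√19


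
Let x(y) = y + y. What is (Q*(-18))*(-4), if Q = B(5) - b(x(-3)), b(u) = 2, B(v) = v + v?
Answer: 576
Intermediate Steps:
x(y) = 2*y
B(v) = 2*v
Q = 8 (Q = 2*5 - 1*2 = 10 - 2 = 8)
(Q*(-18))*(-4) = (8*(-18))*(-4) = -144*(-4) = 576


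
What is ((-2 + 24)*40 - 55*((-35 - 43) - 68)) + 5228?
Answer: 14138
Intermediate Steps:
((-2 + 24)*40 - 55*((-35 - 43) - 68)) + 5228 = (22*40 - 55*(-78 - 68)) + 5228 = (880 - 55*(-146)) + 5228 = (880 + 8030) + 5228 = 8910 + 5228 = 14138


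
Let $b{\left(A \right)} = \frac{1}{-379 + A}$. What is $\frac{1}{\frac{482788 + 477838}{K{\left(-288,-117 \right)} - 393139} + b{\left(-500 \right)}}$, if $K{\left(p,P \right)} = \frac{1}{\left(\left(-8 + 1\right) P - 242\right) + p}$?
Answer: $- \frac{16644915405}{40690400096} \approx -0.40906$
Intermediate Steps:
$K{\left(p,P \right)} = \frac{1}{-242 + p - 7 P}$ ($K{\left(p,P \right)} = \frac{1}{\left(- 7 P - 242\right) + p} = \frac{1}{\left(-242 - 7 P\right) + p} = \frac{1}{-242 + p - 7 P}$)
$\frac{1}{\frac{482788 + 477838}{K{\left(-288,-117 \right)} - 393139} + b{\left(-500 \right)}} = \frac{1}{\frac{482788 + 477838}{\frac{1}{-242 - 288 - -819} - 393139} + \frac{1}{-379 - 500}} = \frac{1}{\frac{960626}{\frac{1}{-242 - 288 + 819} - 393139} + \frac{1}{-879}} = \frac{1}{\frac{960626}{\frac{1}{289} - 393139} - \frac{1}{879}} = \frac{1}{\frac{960626}{- \frac{113617170}{289}} - \frac{1}{879}} = \frac{1}{960626 \left(- \frac{289}{113617170}\right) - \frac{1}{879}} = \frac{1}{- \frac{138810457}{56808585} - \frac{1}{879}} = \frac{1}{- \frac{40690400096}{16644915405}} = - \frac{16644915405}{40690400096}$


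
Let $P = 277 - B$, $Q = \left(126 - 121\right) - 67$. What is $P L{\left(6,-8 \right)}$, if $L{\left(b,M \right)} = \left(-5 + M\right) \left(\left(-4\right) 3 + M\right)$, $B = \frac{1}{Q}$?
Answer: $\frac{2232750}{31} \approx 72024.0$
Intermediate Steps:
$Q = -62$ ($Q = 5 - 67 = -62$)
$B = - \frac{1}{62}$ ($B = \frac{1}{-62} = - \frac{1}{62} \approx -0.016129$)
$L{\left(b,M \right)} = \left(-12 + M\right) \left(-5 + M\right)$ ($L{\left(b,M \right)} = \left(-5 + M\right) \left(-12 + M\right) = \left(-12 + M\right) \left(-5 + M\right)$)
$P = \frac{17175}{62}$ ($P = 277 - - \frac{1}{62} = 277 + \frac{1}{62} = \frac{17175}{62} \approx 277.02$)
$P L{\left(6,-8 \right)} = \frac{17175 \left(60 + \left(-8\right)^{2} - -136\right)}{62} = \frac{17175 \left(60 + 64 + 136\right)}{62} = \frac{17175}{62} \cdot 260 = \frac{2232750}{31}$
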